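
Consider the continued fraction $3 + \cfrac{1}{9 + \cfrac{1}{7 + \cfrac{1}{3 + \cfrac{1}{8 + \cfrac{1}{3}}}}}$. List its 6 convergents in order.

3/1, 28/9, 199/64, 625/201, 5199/1672, 16222/5217

Using the convergent recurrence p_i = a_i*p_{i-1} + p_{i-2}, q_i = a_i*q_{i-1} + q_{i-2} with p_{-2}=0, p_{-1}=1, q_{-2}=1, q_{-1}=0:
  i=0: a_0=3, p_0 = 3*1 + 0 = 3, q_0 = 3*0 + 1 = 1.
  i=1: a_1=9, p_1 = 9*3 + 1 = 28, q_1 = 9*1 + 0 = 9.
  i=2: a_2=7, p_2 = 7*28 + 3 = 199, q_2 = 7*9 + 1 = 64.
  i=3: a_3=3, p_3 = 3*199 + 28 = 625, q_3 = 3*64 + 9 = 201.
  i=4: a_4=8, p_4 = 8*625 + 199 = 5199, q_4 = 8*201 + 64 = 1672.
  i=5: a_5=3, p_5 = 3*5199 + 625 = 16222, q_5 = 3*1672 + 201 = 5217.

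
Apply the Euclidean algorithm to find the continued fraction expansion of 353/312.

[1; 7, 1, 1, 1, 1, 3, 2]

Run the Euclidean algorithm on 353 and 312; the successive quotients are the partial quotients a_0, a_1, ... (each step inverts the fractional part left over by the previous one):
  353 = 1*312 + 41, so a_0 = 1.
  312 = 7*41 + 25, so a_1 = 7.
  41 = 1*25 + 16, so a_2 = 1.
  25 = 1*16 + 9, so a_3 = 1.
  16 = 1*9 + 7, so a_4 = 1.
  9 = 1*7 + 2, so a_5 = 1.
  7 = 3*2 + 1, so a_6 = 3.
  2 = 2*1 + 0, so a_7 = 2.
The remainder reaches 0 after 8 divisions, so the expansion has 8 partial quotients, read off in order.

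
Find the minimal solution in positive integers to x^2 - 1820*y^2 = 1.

First expand sqrt(1820) as a continued fraction. With x_i = (sqrt(1820) + m_i)/d_i and (m_0, d_0) = (0, 1): a_0 = floor(sqrt(1820)) = 42, since 42^2 = 1764 <= 1820 < 1849 = 43^2.
Iterate m_{i+1} = d_i*a_i - m_i, d_{i+1} = (1820 - m_{i+1}^2)/d_i, a_{i+1} = floor((a_0 + m_{i+1})/d_{i+1}):
  m_1 = 1*42 - 0 = 42, d_1 = (1820 - 42^2)/1 = 56/1 = 56, a_1 = floor((42 + 42)/56) = 1.
  m_2 = 56*1 - 42 = 14, d_2 = (1820 - 14^2)/56 = 1624/56 = 29, a_2 = floor((42 + 14)/29) = 1.
  m_3 = 29*1 - 14 = 15, d_3 = (1820 - 15^2)/29 = 1595/29 = 55, a_3 = floor((42 + 15)/55) = 1.
  m_4 = 55*1 - 15 = 40, d_4 = (1820 - 40^2)/55 = 220/55 = 4, a_4 = floor((42 + 40)/4) = 20.
  m_5 = 4*20 - 40 = 40, d_5 = (1820 - 40^2)/4 = 220/4 = 55, a_5 = floor((42 + 40)/55) = 1.
  m_6 = 55*1 - 40 = 15, d_6 = (1820 - 15^2)/55 = 1595/55 = 29, a_6 = floor((42 + 15)/29) = 1.
  m_7 = 29*1 - 15 = 14, d_7 = (1820 - 14^2)/29 = 1624/29 = 56, a_7 = floor((42 + 14)/56) = 1.
  m_8 = 56*1 - 14 = 42, d_8 = (1820 - 42^2)/56 = 56/56 = 1, a_8 = floor((42 + 42)/1) = 84.
  m_9 = 1*84 - 42 = 42, d_9 = (1820 - 42^2)/1 = 56/1 = 56: (m_9, d_9) = (m_1, d_1) = (42, 56), so from here the quotients repeat a_1, ..., a_8; the period length is 8.
So sqrt(1820) = [42; (1, 1, 1, 20, 1, 1, 1, 84)] with period length k = 8.
k is even, so the fundamental solution of x^2 - 1820y^2 = 1 is (p_{k-1}, q_{k-1}) = (p_7, q_7); compute convergents through index 7.
Convergents (p_i = a_i*p_{i-1} + p_{i-2}, q_i = a_i*q_{i-1} + q_{i-2} with p_{-2}=0, p_{-1}=1, q_{-2}=1, q_{-1}=0):
  i=0: a_0=42, p_0 = 42*1 + 0 = 42, q_0 = 42*0 + 1 = 1.
  i=1: a_1=1, p_1 = 1*42 + 1 = 43, q_1 = 1*1 + 0 = 1.
  i=2: a_2=1, p_2 = 1*43 + 42 = 85, q_2 = 1*1 + 1 = 2.
  i=3: a_3=1, p_3 = 1*85 + 43 = 128, q_3 = 1*2 + 1 = 3.
  i=4: a_4=20, p_4 = 20*128 + 85 = 2645, q_4 = 20*3 + 2 = 62.
  i=5: a_5=1, p_5 = 1*2645 + 128 = 2773, q_5 = 1*62 + 3 = 65.
  i=6: a_6=1, p_6 = 1*2773 + 2645 = 5418, q_6 = 1*65 + 62 = 127.
  i=7: a_7=1, p_7 = 1*5418 + 2773 = 8191, q_7 = 1*127 + 65 = 192.
Check: 8191^2 - 1820*192^2 = 67092481 - 67092480 = 1, so (x, y) = (8191, 192) solves the equation, and by the theorem it is the least positive solution.

(x, y) = (8191, 192)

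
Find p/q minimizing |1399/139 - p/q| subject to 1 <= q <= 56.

312/31

Expand x = 1399/139 as a continued fraction with the Euclidean algorithm:
  1399 = 10*139 + 9, so a_0 = 10.
  139 = 15*9 + 4, so a_1 = 15.
  9 = 2*4 + 1, so a_2 = 2.
  4 = 4*1 + 0, so a_3 = 4.
so x = [10; 15, 2, 4].
Convergents (p_i = a_i*p_{i-1} + p_{i-2}, q_i = a_i*q_{i-1} + q_{i-2} with p_{-2}=0, p_{-1}=1, q_{-2}=1, q_{-1}=0), until the denominator exceeds 56:
  i=0: a_0=10, p_0 = 10*1 + 0 = 10, q_0 = 10*0 + 1 = 1.
  i=1: a_1=15, p_1 = 15*10 + 1 = 151, q_1 = 15*1 + 0 = 15.
  i=2: a_2=2, p_2 = 2*151 + 10 = 312, q_2 = 2*15 + 1 = 31.
  i=3: a_3=4, p_3 = 4*312 + 151 = 1399, q_3 = 4*31 + 15 = 139.
q_3 = 139 > 56, so the last convergent with denominator <= 56 is p_2/q_2 = 312/31.
The closest fraction with denominator <= 56 is either p_2/q_2 or the intermediate fraction (k*p_2 + p_1)/(k*q_2 + q_1) with the largest k >= 1 whose denominator stays <= 56; these approach x as k grows, and every other convergent or intermediate fraction in range is farther away.
Largest k: floor((56 - q_1)/q_2) = floor((56 - 15)/31) = 1.
That gives (1*312 + 151)/(1*31 + 15) = 463/46.
Compare the errors: |x - 312/31| = |1399*31 - 312*139|/(139*31) = 1/4309, and |x - 463/46| = |1399*46 - 463*139|/(139*46) = 3/6394.
Cross-multiplying, 1*6394 = 6394 < 12927 = 3*4309, so 1/4309 is smaller: the convergent 312/31 is closer to x than 463/46.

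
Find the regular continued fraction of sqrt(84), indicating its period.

[9; (6, 18)]

Write x_i = (sqrt(84) + m_i)/d_i with (m_0, d_0) = (0, 1). a_0 = floor(sqrt(84)) = 9, since 9^2 = 81 <= 84 < 100 = 10^2.
Iterate m_{i+1} = d_i*a_i - m_i, d_{i+1} = (84 - m_{i+1}^2)/d_i, a_{i+1} = floor((a_0 + m_{i+1})/d_{i+1}):
  m_1 = 1*9 - 0 = 9, d_1 = (84 - 9^2)/1 = 3/1 = 3, a_1 = floor((9 + 9)/3) = 6.
  m_2 = 3*6 - 9 = 9, d_2 = (84 - 9^2)/3 = 3/3 = 1, a_2 = floor((9 + 9)/1) = 18.
  m_3 = 1*18 - 9 = 9, d_3 = (84 - 9^2)/1 = 3/1 = 3: (m_3, d_3) = (m_1, d_1) = (9, 3), so from here the quotients repeat a_1, a_2; the period length is 2.
Hence the expansion of sqrt(84) is a_0 = 9 followed by the repeating block 6, 18 (period 2).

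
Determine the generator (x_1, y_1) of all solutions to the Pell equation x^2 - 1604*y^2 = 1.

First expand sqrt(1604) as a continued fraction. With x_i = (sqrt(1604) + m_i)/d_i and (m_0, d_0) = (0, 1): a_0 = floor(sqrt(1604)) = 40, since 40^2 = 1600 <= 1604 < 1681 = 41^2.
Iterate m_{i+1} = d_i*a_i - m_i, d_{i+1} = (1604 - m_{i+1}^2)/d_i, a_{i+1} = floor((a_0 + m_{i+1})/d_{i+1}):
  m_1 = 1*40 - 0 = 40, d_1 = (1604 - 40^2)/1 = 4/1 = 4, a_1 = floor((40 + 40)/4) = 20.
  m_2 = 4*20 - 40 = 40, d_2 = (1604 - 40^2)/4 = 4/4 = 1, a_2 = floor((40 + 40)/1) = 80.
  m_3 = 1*80 - 40 = 40, d_3 = (1604 - 40^2)/1 = 4/1 = 4: (m_3, d_3) = (m_1, d_1) = (40, 4), so from here the quotients repeat a_1, a_2; the period length is 2.
So sqrt(1604) = [40; (20, 80)] with period length k = 2.
k is even, so the fundamental solution of x^2 - 1604y^2 = 1 is (p_{k-1}, q_{k-1}) = (p_1, q_1); compute convergents through index 1.
Convergents (p_i = a_i*p_{i-1} + p_{i-2}, q_i = a_i*q_{i-1} + q_{i-2} with p_{-2}=0, p_{-1}=1, q_{-2}=1, q_{-1}=0):
  i=0: a_0=40, p_0 = 40*1 + 0 = 40, q_0 = 40*0 + 1 = 1.
  i=1: a_1=20, p_1 = 20*40 + 1 = 801, q_1 = 20*1 + 0 = 20.
Check: 801^2 - 1604*20^2 = 641601 - 641600 = 1, so (x, y) = (801, 20) solves the equation, and by the theorem it is the least positive solution.

(x, y) = (801, 20)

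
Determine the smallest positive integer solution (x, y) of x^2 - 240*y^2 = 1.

First expand sqrt(240) as a continued fraction. With x_i = (sqrt(240) + m_i)/d_i and (m_0, d_0) = (0, 1): a_0 = floor(sqrt(240)) = 15, since 15^2 = 225 <= 240 < 256 = 16^2.
Iterate m_{i+1} = d_i*a_i - m_i, d_{i+1} = (240 - m_{i+1}^2)/d_i, a_{i+1} = floor((a_0 + m_{i+1})/d_{i+1}):
  m_1 = 1*15 - 0 = 15, d_1 = (240 - 15^2)/1 = 15/1 = 15, a_1 = floor((15 + 15)/15) = 2.
  m_2 = 15*2 - 15 = 15, d_2 = (240 - 15^2)/15 = 15/15 = 1, a_2 = floor((15 + 15)/1) = 30.
  m_3 = 1*30 - 15 = 15, d_3 = (240 - 15^2)/1 = 15/1 = 15: (m_3, d_3) = (m_1, d_1) = (15, 15), so from here the quotients repeat a_1, a_2; the period length is 2.
So sqrt(240) = [15; (2, 30)] with period length k = 2.
k is even, so the fundamental solution of x^2 - 240y^2 = 1 is (p_{k-1}, q_{k-1}) = (p_1, q_1); compute convergents through index 1.
Convergents (p_i = a_i*p_{i-1} + p_{i-2}, q_i = a_i*q_{i-1} + q_{i-2} with p_{-2}=0, p_{-1}=1, q_{-2}=1, q_{-1}=0):
  i=0: a_0=15, p_0 = 15*1 + 0 = 15, q_0 = 15*0 + 1 = 1.
  i=1: a_1=2, p_1 = 2*15 + 1 = 31, q_1 = 2*1 + 0 = 2.
Check: 31^2 - 240*2^2 = 961 - 960 = 1, so (x, y) = (31, 2) solves the equation, and by the theorem it is the least positive solution.

(x, y) = (31, 2)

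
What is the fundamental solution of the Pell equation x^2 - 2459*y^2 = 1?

First expand sqrt(2459) as a continued fraction. With x_i = (sqrt(2459) + m_i)/d_i and (m_0, d_0) = (0, 1): a_0 = floor(sqrt(2459)) = 49, since 49^2 = 2401 <= 2459 < 2500 = 50^2.
Iterate m_{i+1} = d_i*a_i - m_i, d_{i+1} = (2459 - m_{i+1}^2)/d_i, a_{i+1} = floor((a_0 + m_{i+1})/d_{i+1}):
  m_1 = 1*49 - 0 = 49, d_1 = (2459 - 49^2)/1 = 58/1 = 58, a_1 = floor((49 + 49)/58) = 1.
  m_2 = 58*1 - 49 = 9, d_2 = (2459 - 9^2)/58 = 2378/58 = 41, a_2 = floor((49 + 9)/41) = 1.
  m_3 = 41*1 - 9 = 32, d_3 = (2459 - 32^2)/41 = 1435/41 = 35, a_3 = floor((49 + 32)/35) = 2.
  m_4 = 35*2 - 32 = 38, d_4 = (2459 - 38^2)/35 = 1015/35 = 29, a_4 = floor((49 + 38)/29) = 3.
  m_5 = 29*3 - 38 = 49, d_5 = (2459 - 49^2)/29 = 58/29 = 2, a_5 = floor((49 + 49)/2) = 49.
  m_6 = 2*49 - 49 = 49, d_6 = (2459 - 49^2)/2 = 58/2 = 29, a_6 = floor((49 + 49)/29) = 3.
  m_7 = 29*3 - 49 = 38, d_7 = (2459 - 38^2)/29 = 1015/29 = 35, a_7 = floor((49 + 38)/35) = 2.
  m_8 = 35*2 - 38 = 32, d_8 = (2459 - 32^2)/35 = 1435/35 = 41, a_8 = floor((49 + 32)/41) = 1.
  m_9 = 41*1 - 32 = 9, d_9 = (2459 - 9^2)/41 = 2378/41 = 58, a_9 = floor((49 + 9)/58) = 1.
  m_10 = 58*1 - 9 = 49, d_10 = (2459 - 49^2)/58 = 58/58 = 1, a_10 = floor((49 + 49)/1) = 98.
  m_11 = 1*98 - 49 = 49, d_11 = (2459 - 49^2)/1 = 58/1 = 58: (m_11, d_11) = (m_1, d_1) = (49, 58), so from here the quotients repeat a_1, ..., a_10; the period length is 10.
So sqrt(2459) = [49; (1, 1, 2, 3, 49, 3, 2, 1, 1, 98)] with period length k = 10.
k is even, so the fundamental solution of x^2 - 2459y^2 = 1 is (p_{k-1}, q_{k-1}) = (p_9, q_9); compute convergents through index 9.
Convergents (p_i = a_i*p_{i-1} + p_{i-2}, q_i = a_i*q_{i-1} + q_{i-2} with p_{-2}=0, p_{-1}=1, q_{-2}=1, q_{-1}=0):
  i=0: a_0=49, p_0 = 49*1 + 0 = 49, q_0 = 49*0 + 1 = 1.
  i=1: a_1=1, p_1 = 1*49 + 1 = 50, q_1 = 1*1 + 0 = 1.
  i=2: a_2=1, p_2 = 1*50 + 49 = 99, q_2 = 1*1 + 1 = 2.
  i=3: a_3=2, p_3 = 2*99 + 50 = 248, q_3 = 2*2 + 1 = 5.
  i=4: a_4=3, p_4 = 3*248 + 99 = 843, q_4 = 3*5 + 2 = 17.
  i=5: a_5=49, p_5 = 49*843 + 248 = 41555, q_5 = 49*17 + 5 = 838.
  i=6: a_6=3, p_6 = 3*41555 + 843 = 125508, q_6 = 3*838 + 17 = 2531.
  i=7: a_7=2, p_7 = 2*125508 + 41555 = 292571, q_7 = 2*2531 + 838 = 5900.
  i=8: a_8=1, p_8 = 1*292571 + 125508 = 418079, q_8 = 1*5900 + 2531 = 8431.
  i=9: a_9=1, p_9 = 1*418079 + 292571 = 710650, q_9 = 1*8431 + 5900 = 14331.
Check: 710650^2 - 2459*14331^2 = 505023422500 - 505023422499 = 1, so (x, y) = (710650, 14331) solves the equation, and by the theorem it is the least positive solution.

(x, y) = (710650, 14331)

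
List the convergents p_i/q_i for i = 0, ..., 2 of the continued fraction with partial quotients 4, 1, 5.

Using the convergent recurrence p_i = a_i*p_{i-1} + p_{i-2}, q_i = a_i*q_{i-1} + q_{i-2} with p_{-2}=0, p_{-1}=1, q_{-2}=1, q_{-1}=0:
  i=0: a_0=4, p_0 = 4*1 + 0 = 4, q_0 = 4*0 + 1 = 1.
  i=1: a_1=1, p_1 = 1*4 + 1 = 5, q_1 = 1*1 + 0 = 1.
  i=2: a_2=5, p_2 = 5*5 + 4 = 29, q_2 = 5*1 + 1 = 6.

4/1, 5/1, 29/6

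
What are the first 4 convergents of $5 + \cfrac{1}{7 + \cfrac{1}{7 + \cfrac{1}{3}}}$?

5/1, 36/7, 257/50, 807/157

Using the convergent recurrence p_i = a_i*p_{i-1} + p_{i-2}, q_i = a_i*q_{i-1} + q_{i-2} with p_{-2}=0, p_{-1}=1, q_{-2}=1, q_{-1}=0:
  i=0: a_0=5, p_0 = 5*1 + 0 = 5, q_0 = 5*0 + 1 = 1.
  i=1: a_1=7, p_1 = 7*5 + 1 = 36, q_1 = 7*1 + 0 = 7.
  i=2: a_2=7, p_2 = 7*36 + 5 = 257, q_2 = 7*7 + 1 = 50.
  i=3: a_3=3, p_3 = 3*257 + 36 = 807, q_3 = 3*50 + 7 = 157.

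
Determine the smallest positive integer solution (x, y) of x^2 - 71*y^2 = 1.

First expand sqrt(71) as a continued fraction. With x_i = (sqrt(71) + m_i)/d_i and (m_0, d_0) = (0, 1): a_0 = floor(sqrt(71)) = 8, since 8^2 = 64 <= 71 < 81 = 9^2.
Iterate m_{i+1} = d_i*a_i - m_i, d_{i+1} = (71 - m_{i+1}^2)/d_i, a_{i+1} = floor((a_0 + m_{i+1})/d_{i+1}):
  m_1 = 1*8 - 0 = 8, d_1 = (71 - 8^2)/1 = 7/1 = 7, a_1 = floor((8 + 8)/7) = 2.
  m_2 = 7*2 - 8 = 6, d_2 = (71 - 6^2)/7 = 35/7 = 5, a_2 = floor((8 + 6)/5) = 2.
  m_3 = 5*2 - 6 = 4, d_3 = (71 - 4^2)/5 = 55/5 = 11, a_3 = floor((8 + 4)/11) = 1.
  m_4 = 11*1 - 4 = 7, d_4 = (71 - 7^2)/11 = 22/11 = 2, a_4 = floor((8 + 7)/2) = 7.
  m_5 = 2*7 - 7 = 7, d_5 = (71 - 7^2)/2 = 22/2 = 11, a_5 = floor((8 + 7)/11) = 1.
  m_6 = 11*1 - 7 = 4, d_6 = (71 - 4^2)/11 = 55/11 = 5, a_6 = floor((8 + 4)/5) = 2.
  m_7 = 5*2 - 4 = 6, d_7 = (71 - 6^2)/5 = 35/5 = 7, a_7 = floor((8 + 6)/7) = 2.
  m_8 = 7*2 - 6 = 8, d_8 = (71 - 8^2)/7 = 7/7 = 1, a_8 = floor((8 + 8)/1) = 16.
  m_9 = 1*16 - 8 = 8, d_9 = (71 - 8^2)/1 = 7/1 = 7: (m_9, d_9) = (m_1, d_1) = (8, 7), so from here the quotients repeat a_1, ..., a_8; the period length is 8.
So sqrt(71) = [8; (2, 2, 1, 7, 1, 2, 2, 16)] with period length k = 8.
k is even, so the fundamental solution of x^2 - 71y^2 = 1 is (p_{k-1}, q_{k-1}) = (p_7, q_7); compute convergents through index 7.
Convergents (p_i = a_i*p_{i-1} + p_{i-2}, q_i = a_i*q_{i-1} + q_{i-2} with p_{-2}=0, p_{-1}=1, q_{-2}=1, q_{-1}=0):
  i=0: a_0=8, p_0 = 8*1 + 0 = 8, q_0 = 8*0 + 1 = 1.
  i=1: a_1=2, p_1 = 2*8 + 1 = 17, q_1 = 2*1 + 0 = 2.
  i=2: a_2=2, p_2 = 2*17 + 8 = 42, q_2 = 2*2 + 1 = 5.
  i=3: a_3=1, p_3 = 1*42 + 17 = 59, q_3 = 1*5 + 2 = 7.
  i=4: a_4=7, p_4 = 7*59 + 42 = 455, q_4 = 7*7 + 5 = 54.
  i=5: a_5=1, p_5 = 1*455 + 59 = 514, q_5 = 1*54 + 7 = 61.
  i=6: a_6=2, p_6 = 2*514 + 455 = 1483, q_6 = 2*61 + 54 = 176.
  i=7: a_7=2, p_7 = 2*1483 + 514 = 3480, q_7 = 2*176 + 61 = 413.
Check: 3480^2 - 71*413^2 = 12110400 - 12110399 = 1, so (x, y) = (3480, 413) solves the equation, and by the theorem it is the least positive solution.

(x, y) = (3480, 413)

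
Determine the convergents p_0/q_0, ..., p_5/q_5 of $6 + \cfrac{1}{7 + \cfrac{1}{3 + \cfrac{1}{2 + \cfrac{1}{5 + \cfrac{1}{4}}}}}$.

Using the convergent recurrence p_i = a_i*p_{i-1} + p_{i-2}, q_i = a_i*q_{i-1} + q_{i-2} with p_{-2}=0, p_{-1}=1, q_{-2}=1, q_{-1}=0:
  i=0: a_0=6, p_0 = 6*1 + 0 = 6, q_0 = 6*0 + 1 = 1.
  i=1: a_1=7, p_1 = 7*6 + 1 = 43, q_1 = 7*1 + 0 = 7.
  i=2: a_2=3, p_2 = 3*43 + 6 = 135, q_2 = 3*7 + 1 = 22.
  i=3: a_3=2, p_3 = 2*135 + 43 = 313, q_3 = 2*22 + 7 = 51.
  i=4: a_4=5, p_4 = 5*313 + 135 = 1700, q_4 = 5*51 + 22 = 277.
  i=5: a_5=4, p_5 = 4*1700 + 313 = 7113, q_5 = 4*277 + 51 = 1159.

6/1, 43/7, 135/22, 313/51, 1700/277, 7113/1159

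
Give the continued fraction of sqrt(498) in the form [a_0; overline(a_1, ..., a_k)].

[22; overline(3, 6, 22, 6, 3, 44)]

Write x_i = (sqrt(498) + m_i)/d_i with (m_0, d_0) = (0, 1). a_0 = floor(sqrt(498)) = 22, since 22^2 = 484 <= 498 < 529 = 23^2.
Iterate m_{i+1} = d_i*a_i - m_i, d_{i+1} = (498 - m_{i+1}^2)/d_i, a_{i+1} = floor((a_0 + m_{i+1})/d_{i+1}):
  m_1 = 1*22 - 0 = 22, d_1 = (498 - 22^2)/1 = 14/1 = 14, a_1 = floor((22 + 22)/14) = 3.
  m_2 = 14*3 - 22 = 20, d_2 = (498 - 20^2)/14 = 98/14 = 7, a_2 = floor((22 + 20)/7) = 6.
  m_3 = 7*6 - 20 = 22, d_3 = (498 - 22^2)/7 = 14/7 = 2, a_3 = floor((22 + 22)/2) = 22.
  m_4 = 2*22 - 22 = 22, d_4 = (498 - 22^2)/2 = 14/2 = 7, a_4 = floor((22 + 22)/7) = 6.
  m_5 = 7*6 - 22 = 20, d_5 = (498 - 20^2)/7 = 98/7 = 14, a_5 = floor((22 + 20)/14) = 3.
  m_6 = 14*3 - 20 = 22, d_6 = (498 - 22^2)/14 = 14/14 = 1, a_6 = floor((22 + 22)/1) = 44.
  m_7 = 1*44 - 22 = 22, d_7 = (498 - 22^2)/1 = 14/1 = 14: (m_7, d_7) = (m_1, d_1) = (22, 14), so from here the quotients repeat a_1, ..., a_6; the period length is 6.
Hence the expansion of sqrt(498) is a_0 = 22 followed by the repeating block 3, 6, 22, 6, 3, 44 (period 6).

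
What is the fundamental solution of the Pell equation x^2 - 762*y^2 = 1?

First expand sqrt(762) as a continued fraction. With x_i = (sqrt(762) + m_i)/d_i and (m_0, d_0) = (0, 1): a_0 = floor(sqrt(762)) = 27, since 27^2 = 729 <= 762 < 784 = 28^2.
Iterate m_{i+1} = d_i*a_i - m_i, d_{i+1} = (762 - m_{i+1}^2)/d_i, a_{i+1} = floor((a_0 + m_{i+1})/d_{i+1}):
  m_1 = 1*27 - 0 = 27, d_1 = (762 - 27^2)/1 = 33/1 = 33, a_1 = floor((27 + 27)/33) = 1.
  m_2 = 33*1 - 27 = 6, d_2 = (762 - 6^2)/33 = 726/33 = 22, a_2 = floor((27 + 6)/22) = 1.
  m_3 = 22*1 - 6 = 16, d_3 = (762 - 16^2)/22 = 506/22 = 23, a_3 = floor((27 + 16)/23) = 1.
  m_4 = 23*1 - 16 = 7, d_4 = (762 - 7^2)/23 = 713/23 = 31, a_4 = floor((27 + 7)/31) = 1.
  m_5 = 31*1 - 7 = 24, d_5 = (762 - 24^2)/31 = 186/31 = 6, a_5 = floor((27 + 24)/6) = 8.
  m_6 = 6*8 - 24 = 24, d_6 = (762 - 24^2)/6 = 186/6 = 31, a_6 = floor((27 + 24)/31) = 1.
  m_7 = 31*1 - 24 = 7, d_7 = (762 - 7^2)/31 = 713/31 = 23, a_7 = floor((27 + 7)/23) = 1.
  m_8 = 23*1 - 7 = 16, d_8 = (762 - 16^2)/23 = 506/23 = 22, a_8 = floor((27 + 16)/22) = 1.
  m_9 = 22*1 - 16 = 6, d_9 = (762 - 6^2)/22 = 726/22 = 33, a_9 = floor((27 + 6)/33) = 1.
  m_10 = 33*1 - 6 = 27, d_10 = (762 - 27^2)/33 = 33/33 = 1, a_10 = floor((27 + 27)/1) = 54.
  m_11 = 1*54 - 27 = 27, d_11 = (762 - 27^2)/1 = 33/1 = 33: (m_11, d_11) = (m_1, d_1) = (27, 33), so from here the quotients repeat a_1, ..., a_10; the period length is 10.
So sqrt(762) = [27; (1, 1, 1, 1, 8, 1, 1, 1, 1, 54)] with period length k = 10.
k is even, so the fundamental solution of x^2 - 762y^2 = 1 is (p_{k-1}, q_{k-1}) = (p_9, q_9); compute convergents through index 9.
Convergents (p_i = a_i*p_{i-1} + p_{i-2}, q_i = a_i*q_{i-1} + q_{i-2} with p_{-2}=0, p_{-1}=1, q_{-2}=1, q_{-1}=0):
  i=0: a_0=27, p_0 = 27*1 + 0 = 27, q_0 = 27*0 + 1 = 1.
  i=1: a_1=1, p_1 = 1*27 + 1 = 28, q_1 = 1*1 + 0 = 1.
  i=2: a_2=1, p_2 = 1*28 + 27 = 55, q_2 = 1*1 + 1 = 2.
  i=3: a_3=1, p_3 = 1*55 + 28 = 83, q_3 = 1*2 + 1 = 3.
  i=4: a_4=1, p_4 = 1*83 + 55 = 138, q_4 = 1*3 + 2 = 5.
  i=5: a_5=8, p_5 = 8*138 + 83 = 1187, q_5 = 8*5 + 3 = 43.
  i=6: a_6=1, p_6 = 1*1187 + 138 = 1325, q_6 = 1*43 + 5 = 48.
  i=7: a_7=1, p_7 = 1*1325 + 1187 = 2512, q_7 = 1*48 + 43 = 91.
  i=8: a_8=1, p_8 = 1*2512 + 1325 = 3837, q_8 = 1*91 + 48 = 139.
  i=9: a_9=1, p_9 = 1*3837 + 2512 = 6349, q_9 = 1*139 + 91 = 230.
Check: 6349^2 - 762*230^2 = 40309801 - 40309800 = 1, so (x, y) = (6349, 230) solves the equation, and by the theorem it is the least positive solution.

(x, y) = (6349, 230)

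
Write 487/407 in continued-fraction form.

[1; 5, 11, 2, 3]

Run the Euclidean algorithm on 487 and 407; the successive quotients are the partial quotients a_0, a_1, ... (each step inverts the fractional part left over by the previous one):
  487 = 1*407 + 80, so a_0 = 1.
  407 = 5*80 + 7, so a_1 = 5.
  80 = 11*7 + 3, so a_2 = 11.
  7 = 2*3 + 1, so a_3 = 2.
  3 = 3*1 + 0, so a_4 = 3.
The remainder reaches 0 after 5 divisions, so the expansion has 5 partial quotients, read off in order.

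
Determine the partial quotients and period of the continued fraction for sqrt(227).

Write x_i = (sqrt(227) + m_i)/d_i with (m_0, d_0) = (0, 1). a_0 = floor(sqrt(227)) = 15, since 15^2 = 225 <= 227 < 256 = 16^2.
Iterate m_{i+1} = d_i*a_i - m_i, d_{i+1} = (227 - m_{i+1}^2)/d_i, a_{i+1} = floor((a_0 + m_{i+1})/d_{i+1}):
  m_1 = 1*15 - 0 = 15, d_1 = (227 - 15^2)/1 = 2/1 = 2, a_1 = floor((15 + 15)/2) = 15.
  m_2 = 2*15 - 15 = 15, d_2 = (227 - 15^2)/2 = 2/2 = 1, a_2 = floor((15 + 15)/1) = 30.
  m_3 = 1*30 - 15 = 15, d_3 = (227 - 15^2)/1 = 2/1 = 2: (m_3, d_3) = (m_1, d_1) = (15, 2), so from here the quotients repeat a_1, a_2; the period length is 2.
Hence the expansion of sqrt(227) is a_0 = 15 followed by the repeating block 15, 30 (period 2).

[15; (15, 30)]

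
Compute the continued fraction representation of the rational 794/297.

[2; 1, 2, 16, 6]

Run the Euclidean algorithm on 794 and 297; the successive quotients are the partial quotients a_0, a_1, ... (each step inverts the fractional part left over by the previous one):
  794 = 2*297 + 200, so a_0 = 2.
  297 = 1*200 + 97, so a_1 = 1.
  200 = 2*97 + 6, so a_2 = 2.
  97 = 16*6 + 1, so a_3 = 16.
  6 = 6*1 + 0, so a_4 = 6.
The remainder reaches 0 after 5 divisions, so the expansion has 5 partial quotients, read off in order.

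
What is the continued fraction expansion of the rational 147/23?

Run the Euclidean algorithm on 147 and 23; the successive quotients are the partial quotients a_0, a_1, ... (each step inverts the fractional part left over by the previous one):
  147 = 6*23 + 9, so a_0 = 6.
  23 = 2*9 + 5, so a_1 = 2.
  9 = 1*5 + 4, so a_2 = 1.
  5 = 1*4 + 1, so a_3 = 1.
  4 = 4*1 + 0, so a_4 = 4.
The remainder reaches 0 after 5 divisions, so the expansion has 5 partial quotients, read off in order.

[6; 2, 1, 1, 4]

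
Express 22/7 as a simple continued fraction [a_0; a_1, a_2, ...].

Run the Euclidean algorithm on 22 and 7; the successive quotients are the partial quotients a_0, a_1, ... (each step inverts the fractional part left over by the previous one):
  22 = 3*7 + 1, so a_0 = 3.
  7 = 7*1 + 0, so a_1 = 7.
The remainder reaches 0 after 2 divisions, so the expansion has 2 partial quotients, read off in order.

[3; 7]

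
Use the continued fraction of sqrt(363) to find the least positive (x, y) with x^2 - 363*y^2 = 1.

First expand sqrt(363) as a continued fraction. With x_i = (sqrt(363) + m_i)/d_i and (m_0, d_0) = (0, 1): a_0 = floor(sqrt(363)) = 19, since 19^2 = 361 <= 363 < 400 = 20^2.
Iterate m_{i+1} = d_i*a_i - m_i, d_{i+1} = (363 - m_{i+1}^2)/d_i, a_{i+1} = floor((a_0 + m_{i+1})/d_{i+1}):
  m_1 = 1*19 - 0 = 19, d_1 = (363 - 19^2)/1 = 2/1 = 2, a_1 = floor((19 + 19)/2) = 19.
  m_2 = 2*19 - 19 = 19, d_2 = (363 - 19^2)/2 = 2/2 = 1, a_2 = floor((19 + 19)/1) = 38.
  m_3 = 1*38 - 19 = 19, d_3 = (363 - 19^2)/1 = 2/1 = 2: (m_3, d_3) = (m_1, d_1) = (19, 2), so from here the quotients repeat a_1, a_2; the period length is 2.
So sqrt(363) = [19; (19, 38)] with period length k = 2.
k is even, so the fundamental solution of x^2 - 363y^2 = 1 is (p_{k-1}, q_{k-1}) = (p_1, q_1); compute convergents through index 1.
Convergents (p_i = a_i*p_{i-1} + p_{i-2}, q_i = a_i*q_{i-1} + q_{i-2} with p_{-2}=0, p_{-1}=1, q_{-2}=1, q_{-1}=0):
  i=0: a_0=19, p_0 = 19*1 + 0 = 19, q_0 = 19*0 + 1 = 1.
  i=1: a_1=19, p_1 = 19*19 + 1 = 362, q_1 = 19*1 + 0 = 19.
Check: 362^2 - 363*19^2 = 131044 - 131043 = 1, so (x, y) = (362, 19) solves the equation, and by the theorem it is the least positive solution.

(x, y) = (362, 19)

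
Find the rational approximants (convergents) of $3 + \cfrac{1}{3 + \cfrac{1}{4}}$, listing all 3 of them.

Using the convergent recurrence p_i = a_i*p_{i-1} + p_{i-2}, q_i = a_i*q_{i-1} + q_{i-2} with p_{-2}=0, p_{-1}=1, q_{-2}=1, q_{-1}=0:
  i=0: a_0=3, p_0 = 3*1 + 0 = 3, q_0 = 3*0 + 1 = 1.
  i=1: a_1=3, p_1 = 3*3 + 1 = 10, q_1 = 3*1 + 0 = 3.
  i=2: a_2=4, p_2 = 4*10 + 3 = 43, q_2 = 4*3 + 1 = 13.

3/1, 10/3, 43/13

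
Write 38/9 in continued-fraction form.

Run the Euclidean algorithm on 38 and 9; the successive quotients are the partial quotients a_0, a_1, ... (each step inverts the fractional part left over by the previous one):
  38 = 4*9 + 2, so a_0 = 4.
  9 = 4*2 + 1, so a_1 = 4.
  2 = 2*1 + 0, so a_2 = 2.
The remainder reaches 0 after 3 divisions, so the expansion has 3 partial quotients, read off in order.

[4; 4, 2]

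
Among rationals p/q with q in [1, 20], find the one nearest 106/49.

Expand x = 106/49 as a continued fraction with the Euclidean algorithm:
  106 = 2*49 + 8, so a_0 = 2.
  49 = 6*8 + 1, so a_1 = 6.
  8 = 8*1 + 0, so a_2 = 8.
so x = [2; 6, 8].
Convergents (p_i = a_i*p_{i-1} + p_{i-2}, q_i = a_i*q_{i-1} + q_{i-2} with p_{-2}=0, p_{-1}=1, q_{-2}=1, q_{-1}=0), until the denominator exceeds 20:
  i=0: a_0=2, p_0 = 2*1 + 0 = 2, q_0 = 2*0 + 1 = 1.
  i=1: a_1=6, p_1 = 6*2 + 1 = 13, q_1 = 6*1 + 0 = 6.
  i=2: a_2=8, p_2 = 8*13 + 2 = 106, q_2 = 8*6 + 1 = 49.
q_2 = 49 > 20, so the last convergent with denominator <= 20 is p_1/q_1 = 13/6.
The closest fraction with denominator <= 20 is either p_1/q_1 or the intermediate fraction (k*p_1 + p_0)/(k*q_1 + q_0) with the largest k >= 1 whose denominator stays <= 20; these approach x as k grows, and every other convergent or intermediate fraction in range is farther away.
Largest k: floor((20 - q_0)/q_1) = floor((20 - 1)/6) = 3.
That gives (3*13 + 2)/(3*6 + 1) = 41/19.
Compare the errors: |x - 13/6| = |106*6 - 13*49|/(49*6) = 1/294, and |x - 41/19| = |106*19 - 41*49|/(49*19) = 5/931.
Cross-multiplying, 1*931 = 931 < 1470 = 5*294, so 1/294 is smaller: the convergent 13/6 is closer to x than 41/19.

13/6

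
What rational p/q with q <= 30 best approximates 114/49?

65/28

Expand x = 114/49 as a continued fraction with the Euclidean algorithm:
  114 = 2*49 + 16, so a_0 = 2.
  49 = 3*16 + 1, so a_1 = 3.
  16 = 16*1 + 0, so a_2 = 16.
so x = [2; 3, 16].
Convergents (p_i = a_i*p_{i-1} + p_{i-2}, q_i = a_i*q_{i-1} + q_{i-2} with p_{-2}=0, p_{-1}=1, q_{-2}=1, q_{-1}=0), until the denominator exceeds 30:
  i=0: a_0=2, p_0 = 2*1 + 0 = 2, q_0 = 2*0 + 1 = 1.
  i=1: a_1=3, p_1 = 3*2 + 1 = 7, q_1 = 3*1 + 0 = 3.
  i=2: a_2=16, p_2 = 16*7 + 2 = 114, q_2 = 16*3 + 1 = 49.
q_2 = 49 > 30, so the last convergent with denominator <= 30 is p_1/q_1 = 7/3.
The closest fraction with denominator <= 30 is either p_1/q_1 or the intermediate fraction (k*p_1 + p_0)/(k*q_1 + q_0) with the largest k >= 1 whose denominator stays <= 30; these approach x as k grows, and every other convergent or intermediate fraction in range is farther away.
Largest k: floor((30 - q_0)/q_1) = floor((30 - 1)/3) = 9.
That gives (9*7 + 2)/(9*3 + 1) = 65/28.
Compare the errors: |x - 7/3| = |114*3 - 7*49|/(49*3) = 1/147, and |x - 65/28| = |114*28 - 65*49|/(49*28) = 7/1372.
Cross-multiplying, 7*147 = 1029 < 1372 = 1*1372, so 7/1372 is smaller: the intermediate fraction 65/28 is closer to x than 7/3.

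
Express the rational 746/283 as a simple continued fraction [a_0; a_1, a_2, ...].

[2; 1, 1, 1, 2, 1, 25]

Run the Euclidean algorithm on 746 and 283; the successive quotients are the partial quotients a_0, a_1, ... (each step inverts the fractional part left over by the previous one):
  746 = 2*283 + 180, so a_0 = 2.
  283 = 1*180 + 103, so a_1 = 1.
  180 = 1*103 + 77, so a_2 = 1.
  103 = 1*77 + 26, so a_3 = 1.
  77 = 2*26 + 25, so a_4 = 2.
  26 = 1*25 + 1, so a_5 = 1.
  25 = 25*1 + 0, so a_6 = 25.
The remainder reaches 0 after 7 divisions, so the expansion has 7 partial quotients, read off in order.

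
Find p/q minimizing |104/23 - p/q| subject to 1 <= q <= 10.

Expand x = 104/23 as a continued fraction with the Euclidean algorithm:
  104 = 4*23 + 12, so a_0 = 4.
  23 = 1*12 + 11, so a_1 = 1.
  12 = 1*11 + 1, so a_2 = 1.
  11 = 11*1 + 0, so a_3 = 11.
so x = [4; 1, 1, 11].
Convergents (p_i = a_i*p_{i-1} + p_{i-2}, q_i = a_i*q_{i-1} + q_{i-2} with p_{-2}=0, p_{-1}=1, q_{-2}=1, q_{-1}=0), until the denominator exceeds 10:
  i=0: a_0=4, p_0 = 4*1 + 0 = 4, q_0 = 4*0 + 1 = 1.
  i=1: a_1=1, p_1 = 1*4 + 1 = 5, q_1 = 1*1 + 0 = 1.
  i=2: a_2=1, p_2 = 1*5 + 4 = 9, q_2 = 1*1 + 1 = 2.
  i=3: a_3=11, p_3 = 11*9 + 5 = 104, q_3 = 11*2 + 1 = 23.
q_3 = 23 > 10, so the last convergent with denominator <= 10 is p_2/q_2 = 9/2.
The closest fraction with denominator <= 10 is either p_2/q_2 or the intermediate fraction (k*p_2 + p_1)/(k*q_2 + q_1) with the largest k >= 1 whose denominator stays <= 10; these approach x as k grows, and every other convergent or intermediate fraction in range is farther away.
Largest k: floor((10 - q_1)/q_2) = floor((10 - 1)/2) = 4.
That gives (4*9 + 5)/(4*2 + 1) = 41/9.
Compare the errors: |x - 9/2| = |104*2 - 9*23|/(23*2) = 1/46, and |x - 41/9| = |104*9 - 41*23|/(23*9) = 7/207.
Cross-multiplying, 1*207 = 207 < 322 = 7*46, so 1/46 is smaller: the convergent 9/2 is closer to x than 41/9.

9/2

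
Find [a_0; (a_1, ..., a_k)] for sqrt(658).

Write x_i = (sqrt(658) + m_i)/d_i with (m_0, d_0) = (0, 1). a_0 = floor(sqrt(658)) = 25, since 25^2 = 625 <= 658 < 676 = 26^2.
Iterate m_{i+1} = d_i*a_i - m_i, d_{i+1} = (658 - m_{i+1}^2)/d_i, a_{i+1} = floor((a_0 + m_{i+1})/d_{i+1}):
  m_1 = 1*25 - 0 = 25, d_1 = (658 - 25^2)/1 = 33/1 = 33, a_1 = floor((25 + 25)/33) = 1.
  m_2 = 33*1 - 25 = 8, d_2 = (658 - 8^2)/33 = 594/33 = 18, a_2 = floor((25 + 8)/18) = 1.
  m_3 = 18*1 - 8 = 10, d_3 = (658 - 10^2)/18 = 558/18 = 31, a_3 = floor((25 + 10)/31) = 1.
  m_4 = 31*1 - 10 = 21, d_4 = (658 - 21^2)/31 = 217/31 = 7, a_4 = floor((25 + 21)/7) = 6.
  m_5 = 7*6 - 21 = 21, d_5 = (658 - 21^2)/7 = 217/7 = 31, a_5 = floor((25 + 21)/31) = 1.
  m_6 = 31*1 - 21 = 10, d_6 = (658 - 10^2)/31 = 558/31 = 18, a_6 = floor((25 + 10)/18) = 1.
  m_7 = 18*1 - 10 = 8, d_7 = (658 - 8^2)/18 = 594/18 = 33, a_7 = floor((25 + 8)/33) = 1.
  m_8 = 33*1 - 8 = 25, d_8 = (658 - 25^2)/33 = 33/33 = 1, a_8 = floor((25 + 25)/1) = 50.
  m_9 = 1*50 - 25 = 25, d_9 = (658 - 25^2)/1 = 33/1 = 33: (m_9, d_9) = (m_1, d_1) = (25, 33), so from here the quotients repeat a_1, ..., a_8; the period length is 8.
Hence the expansion of sqrt(658) is a_0 = 25 followed by the repeating block 1, 1, 1, 6, 1, 1, 1, 50 (period 8).

[25; (1, 1, 1, 6, 1, 1, 1, 50)]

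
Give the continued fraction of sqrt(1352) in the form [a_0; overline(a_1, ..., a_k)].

Write x_i = (sqrt(1352) + m_i)/d_i with (m_0, d_0) = (0, 1). a_0 = floor(sqrt(1352)) = 36, since 36^2 = 1296 <= 1352 < 1369 = 37^2.
Iterate m_{i+1} = d_i*a_i - m_i, d_{i+1} = (1352 - m_{i+1}^2)/d_i, a_{i+1} = floor((a_0 + m_{i+1})/d_{i+1}):
  m_1 = 1*36 - 0 = 36, d_1 = (1352 - 36^2)/1 = 56/1 = 56, a_1 = floor((36 + 36)/56) = 1.
  m_2 = 56*1 - 36 = 20, d_2 = (1352 - 20^2)/56 = 952/56 = 17, a_2 = floor((36 + 20)/17) = 3.
  m_3 = 17*3 - 20 = 31, d_3 = (1352 - 31^2)/17 = 391/17 = 23, a_3 = floor((36 + 31)/23) = 2.
  m_4 = 23*2 - 31 = 15, d_4 = (1352 - 15^2)/23 = 1127/23 = 49, a_4 = floor((36 + 15)/49) = 1.
  m_5 = 49*1 - 15 = 34, d_5 = (1352 - 34^2)/49 = 196/49 = 4, a_5 = floor((36 + 34)/4) = 17.
  m_6 = 4*17 - 34 = 34, d_6 = (1352 - 34^2)/4 = 196/4 = 49, a_6 = floor((36 + 34)/49) = 1.
  m_7 = 49*1 - 34 = 15, d_7 = (1352 - 15^2)/49 = 1127/49 = 23, a_7 = floor((36 + 15)/23) = 2.
  m_8 = 23*2 - 15 = 31, d_8 = (1352 - 31^2)/23 = 391/23 = 17, a_8 = floor((36 + 31)/17) = 3.
  m_9 = 17*3 - 31 = 20, d_9 = (1352 - 20^2)/17 = 952/17 = 56, a_9 = floor((36 + 20)/56) = 1.
  m_10 = 56*1 - 20 = 36, d_10 = (1352 - 36^2)/56 = 56/56 = 1, a_10 = floor((36 + 36)/1) = 72.
  m_11 = 1*72 - 36 = 36, d_11 = (1352 - 36^2)/1 = 56/1 = 56: (m_11, d_11) = (m_1, d_1) = (36, 56), so from here the quotients repeat a_1, ..., a_10; the period length is 10.
Hence the expansion of sqrt(1352) is a_0 = 36 followed by the repeating block 1, 3, 2, 1, 17, 1, 2, 3, 1, 72 (period 10).

[36; overline(1, 3, 2, 1, 17, 1, 2, 3, 1, 72)]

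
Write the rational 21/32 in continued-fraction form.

[0; 1, 1, 1, 10]

Run the Euclidean algorithm on 21 and 32; the successive quotients are the partial quotients a_0, a_1, ... (each step inverts the fractional part left over by the previous one):
  21 = 0*32 + 21, so a_0 = 0.
  32 = 1*21 + 11, so a_1 = 1.
  21 = 1*11 + 10, so a_2 = 1.
  11 = 1*10 + 1, so a_3 = 1.
  10 = 10*1 + 0, so a_4 = 10.
The remainder reaches 0 after 5 divisions, so the expansion has 5 partial quotients, read off in order.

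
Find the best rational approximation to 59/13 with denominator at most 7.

Expand x = 59/13 as a continued fraction with the Euclidean algorithm:
  59 = 4*13 + 7, so a_0 = 4.
  13 = 1*7 + 6, so a_1 = 1.
  7 = 1*6 + 1, so a_2 = 1.
  6 = 6*1 + 0, so a_3 = 6.
so x = [4; 1, 1, 6].
Convergents (p_i = a_i*p_{i-1} + p_{i-2}, q_i = a_i*q_{i-1} + q_{i-2} with p_{-2}=0, p_{-1}=1, q_{-2}=1, q_{-1}=0), until the denominator exceeds 7:
  i=0: a_0=4, p_0 = 4*1 + 0 = 4, q_0 = 4*0 + 1 = 1.
  i=1: a_1=1, p_1 = 1*4 + 1 = 5, q_1 = 1*1 + 0 = 1.
  i=2: a_2=1, p_2 = 1*5 + 4 = 9, q_2 = 1*1 + 1 = 2.
  i=3: a_3=6, p_3 = 6*9 + 5 = 59, q_3 = 6*2 + 1 = 13.
q_3 = 13 > 7, so the last convergent with denominator <= 7 is p_2/q_2 = 9/2.
The closest fraction with denominator <= 7 is either p_2/q_2 or the intermediate fraction (k*p_2 + p_1)/(k*q_2 + q_1) with the largest k >= 1 whose denominator stays <= 7; these approach x as k grows, and every other convergent or intermediate fraction in range is farther away.
Largest k: floor((7 - q_1)/q_2) = floor((7 - 1)/2) = 3.
That gives (3*9 + 5)/(3*2 + 1) = 32/7.
Compare the errors: |x - 9/2| = |59*2 - 9*13|/(13*2) = 1/26, and |x - 32/7| = |59*7 - 32*13|/(13*7) = 3/91.
Cross-multiplying, 3*26 = 78 < 91 = 1*91, so 3/91 is smaller: the intermediate fraction 32/7 is closer to x than 9/2.

32/7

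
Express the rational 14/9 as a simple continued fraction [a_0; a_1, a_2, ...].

Run the Euclidean algorithm on 14 and 9; the successive quotients are the partial quotients a_0, a_1, ... (each step inverts the fractional part left over by the previous one):
  14 = 1*9 + 5, so a_0 = 1.
  9 = 1*5 + 4, so a_1 = 1.
  5 = 1*4 + 1, so a_2 = 1.
  4 = 4*1 + 0, so a_3 = 4.
The remainder reaches 0 after 4 divisions, so the expansion has 4 partial quotients, read off in order.

[1; 1, 1, 4]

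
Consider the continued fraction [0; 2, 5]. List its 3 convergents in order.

0/1, 1/2, 5/11

Using the convergent recurrence p_i = a_i*p_{i-1} + p_{i-2}, q_i = a_i*q_{i-1} + q_{i-2} with p_{-2}=0, p_{-1}=1, q_{-2}=1, q_{-1}=0:
  i=0: a_0=0, p_0 = 0*1 + 0 = 0, q_0 = 0*0 + 1 = 1.
  i=1: a_1=2, p_1 = 2*0 + 1 = 1, q_1 = 2*1 + 0 = 2.
  i=2: a_2=5, p_2 = 5*1 + 0 = 5, q_2 = 5*2 + 1 = 11.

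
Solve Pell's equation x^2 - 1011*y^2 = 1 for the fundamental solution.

First expand sqrt(1011) as a continued fraction. With x_i = (sqrt(1011) + m_i)/d_i and (m_0, d_0) = (0, 1): a_0 = floor(sqrt(1011)) = 31, since 31^2 = 961 <= 1011 < 1024 = 32^2.
Iterate m_{i+1} = d_i*a_i - m_i, d_{i+1} = (1011 - m_{i+1}^2)/d_i, a_{i+1} = floor((a_0 + m_{i+1})/d_{i+1}):
  m_1 = 1*31 - 0 = 31, d_1 = (1011 - 31^2)/1 = 50/1 = 50, a_1 = floor((31 + 31)/50) = 1.
  m_2 = 50*1 - 31 = 19, d_2 = (1011 - 19^2)/50 = 650/50 = 13, a_2 = floor((31 + 19)/13) = 3.
  m_3 = 13*3 - 19 = 20, d_3 = (1011 - 20^2)/13 = 611/13 = 47, a_3 = floor((31 + 20)/47) = 1.
  m_4 = 47*1 - 20 = 27, d_4 = (1011 - 27^2)/47 = 282/47 = 6, a_4 = floor((31 + 27)/6) = 9.
  m_5 = 6*9 - 27 = 27, d_5 = (1011 - 27^2)/6 = 282/6 = 47, a_5 = floor((31 + 27)/47) = 1.
  m_6 = 47*1 - 27 = 20, d_6 = (1011 - 20^2)/47 = 611/47 = 13, a_6 = floor((31 + 20)/13) = 3.
  m_7 = 13*3 - 20 = 19, d_7 = (1011 - 19^2)/13 = 650/13 = 50, a_7 = floor((31 + 19)/50) = 1.
  m_8 = 50*1 - 19 = 31, d_8 = (1011 - 31^2)/50 = 50/50 = 1, a_8 = floor((31 + 31)/1) = 62.
  m_9 = 1*62 - 31 = 31, d_9 = (1011 - 31^2)/1 = 50/1 = 50: (m_9, d_9) = (m_1, d_1) = (31, 50), so from here the quotients repeat a_1, ..., a_8; the period length is 8.
So sqrt(1011) = [31; (1, 3, 1, 9, 1, 3, 1, 62)] with period length k = 8.
k is even, so the fundamental solution of x^2 - 1011y^2 = 1 is (p_{k-1}, q_{k-1}) = (p_7, q_7); compute convergents through index 7.
Convergents (p_i = a_i*p_{i-1} + p_{i-2}, q_i = a_i*q_{i-1} + q_{i-2} with p_{-2}=0, p_{-1}=1, q_{-2}=1, q_{-1}=0):
  i=0: a_0=31, p_0 = 31*1 + 0 = 31, q_0 = 31*0 + 1 = 1.
  i=1: a_1=1, p_1 = 1*31 + 1 = 32, q_1 = 1*1 + 0 = 1.
  i=2: a_2=3, p_2 = 3*32 + 31 = 127, q_2 = 3*1 + 1 = 4.
  i=3: a_3=1, p_3 = 1*127 + 32 = 159, q_3 = 1*4 + 1 = 5.
  i=4: a_4=9, p_4 = 9*159 + 127 = 1558, q_4 = 9*5 + 4 = 49.
  i=5: a_5=1, p_5 = 1*1558 + 159 = 1717, q_5 = 1*49 + 5 = 54.
  i=6: a_6=3, p_6 = 3*1717 + 1558 = 6709, q_6 = 3*54 + 49 = 211.
  i=7: a_7=1, p_7 = 1*6709 + 1717 = 8426, q_7 = 1*211 + 54 = 265.
Check: 8426^2 - 1011*265^2 = 70997476 - 70997475 = 1, so (x, y) = (8426, 265) solves the equation, and by the theorem it is the least positive solution.

(x, y) = (8426, 265)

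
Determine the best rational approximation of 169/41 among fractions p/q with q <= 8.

Expand x = 169/41 as a continued fraction with the Euclidean algorithm:
  169 = 4*41 + 5, so a_0 = 4.
  41 = 8*5 + 1, so a_1 = 8.
  5 = 5*1 + 0, so a_2 = 5.
so x = [4; 8, 5].
Convergents (p_i = a_i*p_{i-1} + p_{i-2}, q_i = a_i*q_{i-1} + q_{i-2} with p_{-2}=0, p_{-1}=1, q_{-2}=1, q_{-1}=0), until the denominator exceeds 8:
  i=0: a_0=4, p_0 = 4*1 + 0 = 4, q_0 = 4*0 + 1 = 1.
  i=1: a_1=8, p_1 = 8*4 + 1 = 33, q_1 = 8*1 + 0 = 8.
  i=2: a_2=5, p_2 = 5*33 + 4 = 169, q_2 = 5*8 + 1 = 41.
q_2 = 41 > 8, so the last convergent with denominator <= 8 is p_1/q_1 = 33/8.
The closest fraction with denominator <= 8 is either p_1/q_1 or the intermediate fraction (k*p_1 + p_0)/(k*q_1 + q_0) with the largest k >= 1 whose denominator stays <= 8; these approach x as k grows, and every other convergent or intermediate fraction in range is farther away.
Largest k: floor((8 - q_0)/q_1) = floor((8 - 1)/8) = 0.
Since k = 0, no intermediate fraction beyond p_1/q_1 has denominator <= 8, so the convergent 33/8 is the closest (its error is |169*8 - 33*41|/(41*8) = 1/328).

33/8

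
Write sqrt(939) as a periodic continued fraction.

Write x_i = (sqrt(939) + m_i)/d_i with (m_0, d_0) = (0, 1). a_0 = floor(sqrt(939)) = 30, since 30^2 = 900 <= 939 < 961 = 31^2.
Iterate m_{i+1} = d_i*a_i - m_i, d_{i+1} = (939 - m_{i+1}^2)/d_i, a_{i+1} = floor((a_0 + m_{i+1})/d_{i+1}):
  m_1 = 1*30 - 0 = 30, d_1 = (939 - 30^2)/1 = 39/1 = 39, a_1 = floor((30 + 30)/39) = 1.
  m_2 = 39*1 - 30 = 9, d_2 = (939 - 9^2)/39 = 858/39 = 22, a_2 = floor((30 + 9)/22) = 1.
  m_3 = 22*1 - 9 = 13, d_3 = (939 - 13^2)/22 = 770/22 = 35, a_3 = floor((30 + 13)/35) = 1.
  m_4 = 35*1 - 13 = 22, d_4 = (939 - 22^2)/35 = 455/35 = 13, a_4 = floor((30 + 22)/13) = 4.
  m_5 = 13*4 - 22 = 30, d_5 = (939 - 30^2)/13 = 39/13 = 3, a_5 = floor((30 + 30)/3) = 20.
  m_6 = 3*20 - 30 = 30, d_6 = (939 - 30^2)/3 = 39/3 = 13, a_6 = floor((30 + 30)/13) = 4.
  m_7 = 13*4 - 30 = 22, d_7 = (939 - 22^2)/13 = 455/13 = 35, a_7 = floor((30 + 22)/35) = 1.
  m_8 = 35*1 - 22 = 13, d_8 = (939 - 13^2)/35 = 770/35 = 22, a_8 = floor((30 + 13)/22) = 1.
  m_9 = 22*1 - 13 = 9, d_9 = (939 - 9^2)/22 = 858/22 = 39, a_9 = floor((30 + 9)/39) = 1.
  m_10 = 39*1 - 9 = 30, d_10 = (939 - 30^2)/39 = 39/39 = 1, a_10 = floor((30 + 30)/1) = 60.
  m_11 = 1*60 - 30 = 30, d_11 = (939 - 30^2)/1 = 39/1 = 39: (m_11, d_11) = (m_1, d_1) = (30, 39), so from here the quotients repeat a_1, ..., a_10; the period length is 10.
Hence the expansion of sqrt(939) is a_0 = 30 followed by the repeating block 1, 1, 1, 4, 20, 4, 1, 1, 1, 60 (period 10).

[30; (1, 1, 1, 4, 20, 4, 1, 1, 1, 60)]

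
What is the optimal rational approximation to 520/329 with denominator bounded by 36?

Expand x = 520/329 as a continued fraction with the Euclidean algorithm:
  520 = 1*329 + 191, so a_0 = 1.
  329 = 1*191 + 138, so a_1 = 1.
  191 = 1*138 + 53, so a_2 = 1.
  138 = 2*53 + 32, so a_3 = 2.
  53 = 1*32 + 21, so a_4 = 1.
  32 = 1*21 + 11, so a_5 = 1.
  21 = 1*11 + 10, so a_6 = 1.
  11 = 1*10 + 1, so a_7 = 1.
  10 = 10*1 + 0, so a_8 = 10.
so x = [1; 1, 1, 2, 1, 1, 1, 1, 10].
Convergents (p_i = a_i*p_{i-1} + p_{i-2}, q_i = a_i*q_{i-1} + q_{i-2} with p_{-2}=0, p_{-1}=1, q_{-2}=1, q_{-1}=0), until the denominator exceeds 36:
  i=0: a_0=1, p_0 = 1*1 + 0 = 1, q_0 = 1*0 + 1 = 1.
  i=1: a_1=1, p_1 = 1*1 + 1 = 2, q_1 = 1*1 + 0 = 1.
  i=2: a_2=1, p_2 = 1*2 + 1 = 3, q_2 = 1*1 + 1 = 2.
  i=3: a_3=2, p_3 = 2*3 + 2 = 8, q_3 = 2*2 + 1 = 5.
  i=4: a_4=1, p_4 = 1*8 + 3 = 11, q_4 = 1*5 + 2 = 7.
  i=5: a_5=1, p_5 = 1*11 + 8 = 19, q_5 = 1*7 + 5 = 12.
  i=6: a_6=1, p_6 = 1*19 + 11 = 30, q_6 = 1*12 + 7 = 19.
  i=7: a_7=1, p_7 = 1*30 + 19 = 49, q_7 = 1*19 + 12 = 31.
  i=8: a_8=10, p_8 = 10*49 + 30 = 520, q_8 = 10*31 + 19 = 329.
q_8 = 329 > 36, so the last convergent with denominator <= 36 is p_7/q_7 = 49/31.
The closest fraction with denominator <= 36 is either p_7/q_7 or the intermediate fraction (k*p_7 + p_6)/(k*q_7 + q_6) with the largest k >= 1 whose denominator stays <= 36; these approach x as k grows, and every other convergent or intermediate fraction in range is farther away.
Largest k: floor((36 - q_6)/q_7) = floor((36 - 19)/31) = 0.
Since k = 0, no intermediate fraction beyond p_7/q_7 has denominator <= 36, so the convergent 49/31 is the closest (its error is |520*31 - 49*329|/(329*31) = 1/10199).

49/31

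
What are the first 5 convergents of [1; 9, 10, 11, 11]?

Using the convergent recurrence p_i = a_i*p_{i-1} + p_{i-2}, q_i = a_i*q_{i-1} + q_{i-2} with p_{-2}=0, p_{-1}=1, q_{-2}=1, q_{-1}=0:
  i=0: a_0=1, p_0 = 1*1 + 0 = 1, q_0 = 1*0 + 1 = 1.
  i=1: a_1=9, p_1 = 9*1 + 1 = 10, q_1 = 9*1 + 0 = 9.
  i=2: a_2=10, p_2 = 10*10 + 1 = 101, q_2 = 10*9 + 1 = 91.
  i=3: a_3=11, p_3 = 11*101 + 10 = 1121, q_3 = 11*91 + 9 = 1010.
  i=4: a_4=11, p_4 = 11*1121 + 101 = 12432, q_4 = 11*1010 + 91 = 11201.

1/1, 10/9, 101/91, 1121/1010, 12432/11201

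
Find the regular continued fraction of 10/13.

[0; 1, 3, 3]

Run the Euclidean algorithm on 10 and 13; the successive quotients are the partial quotients a_0, a_1, ... (each step inverts the fractional part left over by the previous one):
  10 = 0*13 + 10, so a_0 = 0.
  13 = 1*10 + 3, so a_1 = 1.
  10 = 3*3 + 1, so a_2 = 3.
  3 = 3*1 + 0, so a_3 = 3.
The remainder reaches 0 after 4 divisions, so the expansion has 4 partial quotients, read off in order.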